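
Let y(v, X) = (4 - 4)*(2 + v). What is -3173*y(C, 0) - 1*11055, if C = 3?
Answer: -11055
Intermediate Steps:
y(v, X) = 0 (y(v, X) = 0*(2 + v) = 0)
-3173*y(C, 0) - 1*11055 = -3173*0 - 1*11055 = 0 - 11055 = -11055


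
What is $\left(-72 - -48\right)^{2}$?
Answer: $576$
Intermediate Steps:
$\left(-72 - -48\right)^{2} = \left(-72 + 48\right)^{2} = \left(-24\right)^{2} = 576$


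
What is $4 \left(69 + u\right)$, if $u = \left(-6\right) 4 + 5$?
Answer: $200$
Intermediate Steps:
$u = -19$ ($u = -24 + 5 = -19$)
$4 \left(69 + u\right) = 4 \left(69 - 19\right) = 4 \cdot 50 = 200$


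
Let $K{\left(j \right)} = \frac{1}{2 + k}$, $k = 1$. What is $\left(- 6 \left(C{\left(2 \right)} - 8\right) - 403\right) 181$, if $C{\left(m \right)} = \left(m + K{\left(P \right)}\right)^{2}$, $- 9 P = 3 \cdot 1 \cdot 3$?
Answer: $- \frac{210503}{3} \approx -70168.0$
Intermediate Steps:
$P = -1$ ($P = - \frac{3 \cdot 1 \cdot 3}{9} = - \frac{3 \cdot 3}{9} = \left(- \frac{1}{9}\right) 9 = -1$)
$K{\left(j \right)} = \frac{1}{3}$ ($K{\left(j \right)} = \frac{1}{2 + 1} = \frac{1}{3}$)
$C{\left(m \right)} = \left(\frac{1}{3} + m\right)^{2}$ ($C{\left(m \right)} = \left(m + \frac{1}{3}\right)^{2} = \left(\frac{1}{3} + m\right)^{2}$)
$\left(- 6 \left(C{\left(2 \right)} - 8\right) - 403\right) 181 = \left(- 6 \left(\frac{\left(1 + 3 \cdot 2\right)^{2}}{9} - 8\right) - 403\right) 181 = \left(- 6 \left(\frac{\left(1 + 6\right)^{2}}{9} - 8\right) - 403\right) 181 = \left(- 6 \left(\frac{7^{2}}{9} - 8\right) - 403\right) 181 = \left(- 6 \left(\frac{1}{9} \cdot 49 - 8\right) - 403\right) 181 = \left(- 6 \left(\frac{49}{9} - 8\right) - 403\right) 181 = \left(\left(-6\right) \left(- \frac{23}{9}\right) - 403\right) 181 = \left(\frac{46}{3} - 403\right) 181 = \left(- \frac{1163}{3}\right) 181 = - \frac{210503}{3}$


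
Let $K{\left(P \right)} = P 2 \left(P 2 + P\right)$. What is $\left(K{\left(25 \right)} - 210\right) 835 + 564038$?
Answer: $3519938$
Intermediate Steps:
$K{\left(P \right)} = 6 P^{2}$ ($K{\left(P \right)} = 2 P \left(2 P + P\right) = 2 P 3 P = 6 P^{2}$)
$\left(K{\left(25 \right)} - 210\right) 835 + 564038 = \left(6 \cdot 25^{2} - 210\right) 835 + 564038 = \left(6 \cdot 625 - 210\right) 835 + 564038 = \left(3750 - 210\right) 835 + 564038 = 3540 \cdot 835 + 564038 = 2955900 + 564038 = 3519938$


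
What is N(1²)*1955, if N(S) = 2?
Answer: 3910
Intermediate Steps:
N(1²)*1955 = 2*1955 = 3910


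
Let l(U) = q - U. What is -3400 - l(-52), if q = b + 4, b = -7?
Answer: -3449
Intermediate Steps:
q = -3 (q = -7 + 4 = -3)
l(U) = -3 - U
-3400 - l(-52) = -3400 - (-3 - 1*(-52)) = -3400 - (-3 + 52) = -3400 - 1*49 = -3400 - 49 = -3449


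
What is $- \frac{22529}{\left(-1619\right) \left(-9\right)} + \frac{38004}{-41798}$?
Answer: $- \frac{747711713}{304519329} \approx -2.4554$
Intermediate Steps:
$- \frac{22529}{\left(-1619\right) \left(-9\right)} + \frac{38004}{-41798} = - \frac{22529}{14571} + 38004 \left(- \frac{1}{41798}\right) = \left(-22529\right) \frac{1}{14571} - \frac{19002}{20899} = - \frac{22529}{14571} - \frac{19002}{20899} = - \frac{747711713}{304519329}$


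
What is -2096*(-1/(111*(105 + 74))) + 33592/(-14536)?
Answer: -79621499/36101973 ≈ -2.2055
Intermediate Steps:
-2096*(-1/(111*(105 + 74))) + 33592/(-14536) = -2096/(179*(-111)) + 33592*(-1/14536) = -2096/(-19869) - 4199/1817 = -2096*(-1/19869) - 4199/1817 = 2096/19869 - 4199/1817 = -79621499/36101973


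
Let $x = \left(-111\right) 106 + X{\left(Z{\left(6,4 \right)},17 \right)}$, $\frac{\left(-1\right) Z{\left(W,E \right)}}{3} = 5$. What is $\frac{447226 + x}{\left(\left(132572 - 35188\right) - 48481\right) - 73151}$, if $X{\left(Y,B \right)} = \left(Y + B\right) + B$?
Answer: $- \frac{435479}{24248} \approx -17.959$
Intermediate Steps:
$Z{\left(W,E \right)} = -15$ ($Z{\left(W,E \right)} = \left(-3\right) 5 = -15$)
$X{\left(Y,B \right)} = Y + 2 B$ ($X{\left(Y,B \right)} = \left(B + Y\right) + B = Y + 2 B$)
$x = -11747$ ($x = \left(-111\right) 106 + \left(-15 + 2 \cdot 17\right) = -11766 + \left(-15 + 34\right) = -11766 + 19 = -11747$)
$\frac{447226 + x}{\left(\left(132572 - 35188\right) - 48481\right) - 73151} = \frac{447226 - 11747}{\left(\left(132572 - 35188\right) - 48481\right) - 73151} = \frac{435479}{\left(97384 - 48481\right) - 73151} = \frac{435479}{48903 - 73151} = \frac{435479}{-24248} = 435479 \left(- \frac{1}{24248}\right) = - \frac{435479}{24248}$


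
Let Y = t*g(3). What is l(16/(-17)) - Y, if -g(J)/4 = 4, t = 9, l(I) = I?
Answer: 2432/17 ≈ 143.06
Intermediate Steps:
g(J) = -16 (g(J) = -4*4 = -16)
Y = -144 (Y = 9*(-16) = -144)
l(16/(-17)) - Y = 16/(-17) - 1*(-144) = 16*(-1/17) + 144 = -16/17 + 144 = 2432/17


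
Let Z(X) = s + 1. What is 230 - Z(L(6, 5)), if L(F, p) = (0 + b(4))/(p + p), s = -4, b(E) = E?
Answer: 233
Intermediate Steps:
L(F, p) = 2/p (L(F, p) = (0 + 4)/(p + p) = 4/((2*p)) = 4*(1/(2*p)) = 2/p)
Z(X) = -3 (Z(X) = -4 + 1 = -3)
230 - Z(L(6, 5)) = 230 - 1*(-3) = 230 + 3 = 233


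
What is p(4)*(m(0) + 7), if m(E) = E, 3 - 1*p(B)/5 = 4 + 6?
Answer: -245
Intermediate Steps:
p(B) = -35 (p(B) = 15 - 5*(4 + 6) = 15 - 5*10 = 15 - 50 = -35)
p(4)*(m(0) + 7) = -35*(0 + 7) = -35*7 = -245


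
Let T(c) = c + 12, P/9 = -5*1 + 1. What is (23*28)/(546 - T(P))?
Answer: 322/285 ≈ 1.1298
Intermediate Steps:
P = -36 (P = 9*(-5*1 + 1) = 9*(-5 + 1) = 9*(-4) = -36)
T(c) = 12 + c
(23*28)/(546 - T(P)) = (23*28)/(546 - (12 - 36)) = 644/(546 - 1*(-24)) = 644/(546 + 24) = 644/570 = 644*(1/570) = 322/285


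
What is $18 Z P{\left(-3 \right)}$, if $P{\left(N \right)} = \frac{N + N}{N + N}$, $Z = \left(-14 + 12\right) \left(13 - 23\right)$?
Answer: $360$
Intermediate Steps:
$Z = 20$ ($Z = \left(-2\right) \left(-10\right) = 20$)
$P{\left(N \right)} = 1$ ($P{\left(N \right)} = \frac{2 N}{2 N} = 2 N \frac{1}{2 N} = 1$)
$18 Z P{\left(-3 \right)} = 18 \cdot 20 \cdot 1 = 360 \cdot 1 = 360$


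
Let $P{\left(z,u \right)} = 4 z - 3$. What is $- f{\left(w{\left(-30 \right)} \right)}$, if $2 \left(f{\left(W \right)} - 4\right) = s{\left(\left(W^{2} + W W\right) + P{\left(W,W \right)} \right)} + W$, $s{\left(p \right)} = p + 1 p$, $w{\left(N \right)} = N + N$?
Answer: $-6931$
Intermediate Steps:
$w{\left(N \right)} = 2 N$
$P{\left(z,u \right)} = -3 + 4 z$
$s{\left(p \right)} = 2 p$ ($s{\left(p \right)} = p + p = 2 p$)
$f{\left(W \right)} = 1 + 2 W^{2} + \frac{9 W}{2}$ ($f{\left(W \right)} = 4 + \frac{2 \left(\left(W^{2} + W W\right) + \left(-3 + 4 W\right)\right) + W}{2} = 4 + \frac{2 \left(\left(W^{2} + W^{2}\right) + \left(-3 + 4 W\right)\right) + W}{2} = 4 + \frac{2 \left(2 W^{2} + \left(-3 + 4 W\right)\right) + W}{2} = 4 + \frac{2 \left(-3 + 2 W^{2} + 4 W\right) + W}{2} = 4 + \frac{\left(-6 + 4 W^{2} + 8 W\right) + W}{2} = 4 + \frac{-6 + 4 W^{2} + 9 W}{2} = 4 + \left(-3 + 2 W^{2} + \frac{9 W}{2}\right) = 1 + 2 W^{2} + \frac{9 W}{2}$)
$- f{\left(w{\left(-30 \right)} \right)} = - (1 + 2 \left(2 \left(-30\right)\right)^{2} + \frac{9 \cdot 2 \left(-30\right)}{2}) = - (1 + 2 \left(-60\right)^{2} + \frac{9}{2} \left(-60\right)) = - (1 + 2 \cdot 3600 - 270) = - (1 + 7200 - 270) = \left(-1\right) 6931 = -6931$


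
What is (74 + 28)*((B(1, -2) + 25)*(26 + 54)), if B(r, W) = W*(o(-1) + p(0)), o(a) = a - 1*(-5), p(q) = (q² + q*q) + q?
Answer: 138720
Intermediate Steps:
p(q) = q + 2*q² (p(q) = (q² + q²) + q = 2*q² + q = q + 2*q²)
o(a) = 5 + a (o(a) = a + 5 = 5 + a)
B(r, W) = 4*W (B(r, W) = W*((5 - 1) + 0*(1 + 2*0)) = W*(4 + 0*(1 + 0)) = W*(4 + 0*1) = W*(4 + 0) = W*4 = 4*W)
(74 + 28)*((B(1, -2) + 25)*(26 + 54)) = (74 + 28)*((4*(-2) + 25)*(26 + 54)) = 102*((-8 + 25)*80) = 102*(17*80) = 102*1360 = 138720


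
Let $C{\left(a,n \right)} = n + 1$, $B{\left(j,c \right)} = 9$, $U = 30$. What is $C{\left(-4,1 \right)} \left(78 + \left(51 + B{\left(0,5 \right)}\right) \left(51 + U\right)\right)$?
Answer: $9876$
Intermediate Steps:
$C{\left(a,n \right)} = 1 + n$
$C{\left(-4,1 \right)} \left(78 + \left(51 + B{\left(0,5 \right)}\right) \left(51 + U\right)\right) = \left(1 + 1\right) \left(78 + \left(51 + 9\right) \left(51 + 30\right)\right) = 2 \left(78 + 60 \cdot 81\right) = 2 \left(78 + 4860\right) = 2 \cdot 4938 = 9876$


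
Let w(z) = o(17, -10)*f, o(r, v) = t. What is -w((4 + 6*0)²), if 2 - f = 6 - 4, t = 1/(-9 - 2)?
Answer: 0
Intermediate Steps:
t = -1/11 (t = 1/(-11) = -1/11 ≈ -0.090909)
o(r, v) = -1/11
f = 0 (f = 2 - (6 - 4) = 2 - 1*2 = 2 - 2 = 0)
w(z) = 0 (w(z) = -1/11*0 = 0)
-w((4 + 6*0)²) = -1*0 = 0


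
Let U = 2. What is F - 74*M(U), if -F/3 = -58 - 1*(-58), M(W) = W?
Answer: -148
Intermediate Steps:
F = 0 (F = -3*(-58 - 1*(-58)) = -3*(-58 + 58) = -3*0 = 0)
F - 74*M(U) = 0 - 74*2 = 0 - 148 = -148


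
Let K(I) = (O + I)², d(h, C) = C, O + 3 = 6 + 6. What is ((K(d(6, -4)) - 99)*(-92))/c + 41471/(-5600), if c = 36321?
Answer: -1468143391/203397600 ≈ -7.2181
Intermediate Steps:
O = 9 (O = -3 + (6 + 6) = -3 + 12 = 9)
K(I) = (9 + I)²
((K(d(6, -4)) - 99)*(-92))/c + 41471/(-5600) = (((9 - 4)² - 99)*(-92))/36321 + 41471/(-5600) = ((5² - 99)*(-92))*(1/36321) + 41471*(-1/5600) = ((25 - 99)*(-92))*(1/36321) - 41471/5600 = -74*(-92)*(1/36321) - 41471/5600 = 6808*(1/36321) - 41471/5600 = 6808/36321 - 41471/5600 = -1468143391/203397600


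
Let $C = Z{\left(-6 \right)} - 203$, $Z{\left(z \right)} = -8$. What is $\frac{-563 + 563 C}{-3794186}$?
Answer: $\frac{59678}{1897093} \approx 0.031458$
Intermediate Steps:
$C = -211$ ($C = -8 - 203 = -211$)
$\frac{-563 + 563 C}{-3794186} = \frac{-563 + 563 \left(-211\right)}{-3794186} = \left(-563 - 118793\right) \left(- \frac{1}{3794186}\right) = \left(-119356\right) \left(- \frac{1}{3794186}\right) = \frac{59678}{1897093}$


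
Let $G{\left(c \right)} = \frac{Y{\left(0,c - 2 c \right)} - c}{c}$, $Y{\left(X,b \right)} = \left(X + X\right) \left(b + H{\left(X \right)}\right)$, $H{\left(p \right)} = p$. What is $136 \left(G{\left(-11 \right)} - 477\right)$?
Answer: $-65008$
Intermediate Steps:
$Y{\left(X,b \right)} = 2 X \left(X + b\right)$ ($Y{\left(X,b \right)} = \left(X + X\right) \left(b + X\right) = 2 X \left(X + b\right)$)
$G{\left(c \right)} = -1$ ($G{\left(c \right)} = \frac{2 \cdot 0 \left(0 + \left(c - 2 c\right)\right) - c}{c} = \frac{2 \cdot 0 \left(0 - c\right) - c}{c} = \frac{2 \cdot 0 \left(- c\right) - c}{c} = \frac{0 - c}{c} = \frac{\left(-1\right) c}{c} = -1$)
$136 \left(G{\left(-11 \right)} - 477\right) = 136 \left(-1 - 477\right) = 136 \left(-478\right) = -65008$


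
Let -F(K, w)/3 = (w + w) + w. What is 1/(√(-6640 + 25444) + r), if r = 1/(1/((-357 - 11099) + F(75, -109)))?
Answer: -10475/109706821 - 2*√4701/109706821 ≈ -9.6732e-5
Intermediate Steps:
F(K, w) = -9*w (F(K, w) = -3*((w + w) + w) = -3*(2*w + w) = -9*w)
r = -10475 (r = 1/(1/((-357 - 11099) - 9*(-109))) = 1/(1/(-11456 + 981)) = 1/(1/(-10475)) = 1/(-1/10475) = -10475)
1/(√(-6640 + 25444) + r) = 1/(√(-6640 + 25444) - 10475) = 1/(√18804 - 10475) = 1/(2*√4701 - 10475) = 1/(-10475 + 2*√4701)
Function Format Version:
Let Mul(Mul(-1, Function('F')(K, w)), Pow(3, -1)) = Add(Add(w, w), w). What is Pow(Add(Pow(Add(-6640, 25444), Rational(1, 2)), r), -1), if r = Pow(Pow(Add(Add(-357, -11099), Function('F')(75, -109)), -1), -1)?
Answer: Add(Rational(-10475, 109706821), Mul(Rational(-2, 109706821), Pow(4701, Rational(1, 2)))) ≈ -9.6732e-5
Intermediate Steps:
Function('F')(K, w) = Mul(-9, w) (Function('F')(K, w) = Mul(-3, Add(Add(w, w), w)) = Mul(-3, Add(Mul(2, w), w)) = Mul(-3, Mul(3, w)) = Mul(-9, w))
r = -10475 (r = Pow(Pow(Add(Add(-357, -11099), Mul(-9, -109)), -1), -1) = Pow(Pow(Add(-11456, 981), -1), -1) = Pow(Pow(-10475, -1), -1) = Pow(Rational(-1, 10475), -1) = -10475)
Pow(Add(Pow(Add(-6640, 25444), Rational(1, 2)), r), -1) = Pow(Add(Pow(Add(-6640, 25444), Rational(1, 2)), -10475), -1) = Pow(Add(Pow(18804, Rational(1, 2)), -10475), -1) = Pow(Add(Mul(2, Pow(4701, Rational(1, 2))), -10475), -1) = Pow(Add(-10475, Mul(2, Pow(4701, Rational(1, 2)))), -1)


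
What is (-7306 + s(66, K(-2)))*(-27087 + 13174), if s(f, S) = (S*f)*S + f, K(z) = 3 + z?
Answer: 99811862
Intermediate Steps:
s(f, S) = f + f*S**2 (s(f, S) = f*S**2 + f = f + f*S**2)
(-7306 + s(66, K(-2)))*(-27087 + 13174) = (-7306 + 66*(1 + (3 - 2)**2))*(-27087 + 13174) = (-7306 + 66*(1 + 1**2))*(-13913) = (-7306 + 66*(1 + 1))*(-13913) = (-7306 + 66*2)*(-13913) = (-7306 + 132)*(-13913) = -7174*(-13913) = 99811862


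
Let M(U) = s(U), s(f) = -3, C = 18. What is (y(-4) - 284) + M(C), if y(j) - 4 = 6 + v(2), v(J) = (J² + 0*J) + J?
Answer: -271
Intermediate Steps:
v(J) = J + J² (v(J) = (J² + 0) + J = J² + J = J + J²)
M(U) = -3
y(j) = 16 (y(j) = 4 + (6 + 2*(1 + 2)) = 4 + (6 + 2*3) = 4 + (6 + 6) = 4 + 12 = 16)
(y(-4) - 284) + M(C) = (16 - 284) - 3 = -268 - 3 = -271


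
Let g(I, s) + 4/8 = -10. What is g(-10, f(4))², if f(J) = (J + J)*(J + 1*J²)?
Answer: 441/4 ≈ 110.25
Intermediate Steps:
f(J) = 2*J*(J + J²) (f(J) = (2*J)*(J + J²) = 2*J*(J + J²))
g(I, s) = -21/2 (g(I, s) = -½ - 10 = -21/2)
g(-10, f(4))² = (-21/2)² = 441/4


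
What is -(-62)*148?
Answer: 9176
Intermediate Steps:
-(-62)*148 = -1*(-9176) = 9176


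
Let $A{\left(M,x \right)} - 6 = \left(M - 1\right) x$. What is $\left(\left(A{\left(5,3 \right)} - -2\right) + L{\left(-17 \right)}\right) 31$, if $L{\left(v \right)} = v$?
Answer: $93$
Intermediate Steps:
$A{\left(M,x \right)} = 6 + x \left(-1 + M\right)$ ($A{\left(M,x \right)} = 6 + \left(M - 1\right) x = 6 + \left(-1 + M\right) x = 6 + x \left(-1 + M\right)$)
$\left(\left(A{\left(5,3 \right)} - -2\right) + L{\left(-17 \right)}\right) 31 = \left(\left(\left(6 - 3 + 5 \cdot 3\right) - -2\right) - 17\right) 31 = \left(\left(\left(6 - 3 + 15\right) + 2\right) - 17\right) 31 = \left(\left(18 + 2\right) - 17\right) 31 = \left(20 - 17\right) 31 = 3 \cdot 31 = 93$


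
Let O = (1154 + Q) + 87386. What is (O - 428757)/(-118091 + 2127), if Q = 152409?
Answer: 46952/28991 ≈ 1.6195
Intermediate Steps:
O = 240949 (O = (1154 + 152409) + 87386 = 153563 + 87386 = 240949)
(O - 428757)/(-118091 + 2127) = (240949 - 428757)/(-118091 + 2127) = -187808/(-115964) = -187808*(-1/115964) = 46952/28991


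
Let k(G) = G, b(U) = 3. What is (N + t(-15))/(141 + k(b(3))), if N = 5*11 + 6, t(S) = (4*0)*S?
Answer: 61/144 ≈ 0.42361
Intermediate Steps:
t(S) = 0 (t(S) = 0*S = 0)
N = 61 (N = 55 + 6 = 61)
(N + t(-15))/(141 + k(b(3))) = (61 + 0)/(141 + 3) = 61/144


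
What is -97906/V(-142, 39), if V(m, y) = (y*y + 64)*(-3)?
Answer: 97906/4755 ≈ 20.590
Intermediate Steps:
V(m, y) = -192 - 3*y² (V(m, y) = (y² + 64)*(-3) = (64 + y²)*(-3) = -192 - 3*y²)
-97906/V(-142, 39) = -97906/(-192 - 3*39²) = -97906/(-192 - 3*1521) = -97906/(-192 - 4563) = -97906/(-4755) = -97906*(-1/4755) = 97906/4755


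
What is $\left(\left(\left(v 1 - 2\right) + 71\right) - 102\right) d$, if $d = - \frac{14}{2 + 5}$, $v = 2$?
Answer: $62$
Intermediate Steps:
$d = -2$ ($d = - \frac{14}{7} = \left(-14\right) \frac{1}{7} = -2$)
$\left(\left(\left(v 1 - 2\right) + 71\right) - 102\right) d = \left(\left(\left(2 \cdot 1 - 2\right) + 71\right) - 102\right) \left(-2\right) = \left(\left(\left(2 - 2\right) + 71\right) - 102\right) \left(-2\right) = \left(\left(0 + 71\right) - 102\right) \left(-2\right) = \left(71 - 102\right) \left(-2\right) = \left(-31\right) \left(-2\right) = 62$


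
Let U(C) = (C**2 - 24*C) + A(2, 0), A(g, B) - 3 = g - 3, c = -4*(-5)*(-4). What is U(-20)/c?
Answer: -441/40 ≈ -11.025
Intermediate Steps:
c = -80 (c = 20*(-4) = -80)
A(g, B) = g (A(g, B) = 3 + (g - 3) = 3 + (-3 + g) = g)
U(C) = 2 + C**2 - 24*C (U(C) = (C**2 - 24*C) + 2 = 2 + C**2 - 24*C)
U(-20)/c = (2 + (-20)**2 - 24*(-20))/(-80) = -(2 + 400 + 480)/80 = -1/80*882 = -441/40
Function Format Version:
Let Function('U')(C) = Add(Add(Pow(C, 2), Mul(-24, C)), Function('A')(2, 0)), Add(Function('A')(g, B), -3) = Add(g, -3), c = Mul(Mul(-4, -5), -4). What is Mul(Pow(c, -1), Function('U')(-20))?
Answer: Rational(-441, 40) ≈ -11.025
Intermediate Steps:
c = -80 (c = Mul(20, -4) = -80)
Function('A')(g, B) = g (Function('A')(g, B) = Add(3, Add(g, -3)) = Add(3, Add(-3, g)) = g)
Function('U')(C) = Add(2, Pow(C, 2), Mul(-24, C)) (Function('U')(C) = Add(Add(Pow(C, 2), Mul(-24, C)), 2) = Add(2, Pow(C, 2), Mul(-24, C)))
Mul(Pow(c, -1), Function('U')(-20)) = Mul(Pow(-80, -1), Add(2, Pow(-20, 2), Mul(-24, -20))) = Mul(Rational(-1, 80), Add(2, 400, 480)) = Mul(Rational(-1, 80), 882) = Rational(-441, 40)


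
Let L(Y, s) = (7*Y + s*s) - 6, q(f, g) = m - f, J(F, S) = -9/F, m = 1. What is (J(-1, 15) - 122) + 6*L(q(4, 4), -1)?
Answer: -269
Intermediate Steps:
q(f, g) = 1 - f
L(Y, s) = -6 + s² + 7*Y (L(Y, s) = (7*Y + s²) - 6 = (s² + 7*Y) - 6 = -6 + s² + 7*Y)
(J(-1, 15) - 122) + 6*L(q(4, 4), -1) = (-9/(-1) - 122) + 6*(-6 + (-1)² + 7*(1 - 1*4)) = (-9*(-1) - 122) + 6*(-6 + 1 + 7*(1 - 4)) = (9 - 122) + 6*(-6 + 1 + 7*(-3)) = -113 + 6*(-6 + 1 - 21) = -113 + 6*(-26) = -113 - 156 = -269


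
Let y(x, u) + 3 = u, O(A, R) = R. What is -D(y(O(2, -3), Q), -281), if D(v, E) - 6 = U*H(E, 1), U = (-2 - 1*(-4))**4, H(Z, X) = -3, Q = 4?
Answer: 42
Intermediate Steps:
y(x, u) = -3 + u
U = 16 (U = (-2 + 4)**4 = 2**4 = 16)
D(v, E) = -42 (D(v, E) = 6 + 16*(-3) = 6 - 48 = -42)
-D(y(O(2, -3), Q), -281) = -1*(-42) = 42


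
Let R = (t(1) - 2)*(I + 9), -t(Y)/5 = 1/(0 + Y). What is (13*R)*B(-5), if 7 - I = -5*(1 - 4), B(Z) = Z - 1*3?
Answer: 728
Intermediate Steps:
B(Z) = -3 + Z (B(Z) = Z - 3 = -3 + Z)
t(Y) = -5/Y (t(Y) = -5/(0 + Y) = -5/Y)
I = -8 (I = 7 - (-5)*(1 - 4) = 7 - (-5)*(-3) = 7 - 1*15 = 7 - 15 = -8)
R = -7 (R = (-5/1 - 2)*(-8 + 9) = (-5*1 - 2)*1 = (-5 - 2)*1 = -7*1 = -7)
(13*R)*B(-5) = (13*(-7))*(-3 - 5) = -91*(-8) = 728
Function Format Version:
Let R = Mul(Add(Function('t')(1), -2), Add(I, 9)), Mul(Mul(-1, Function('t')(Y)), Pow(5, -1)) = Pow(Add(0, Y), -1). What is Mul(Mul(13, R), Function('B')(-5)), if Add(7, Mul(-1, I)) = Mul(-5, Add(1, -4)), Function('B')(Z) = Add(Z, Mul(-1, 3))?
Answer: 728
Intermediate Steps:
Function('B')(Z) = Add(-3, Z) (Function('B')(Z) = Add(Z, -3) = Add(-3, Z))
Function('t')(Y) = Mul(-5, Pow(Y, -1)) (Function('t')(Y) = Mul(-5, Pow(Add(0, Y), -1)) = Mul(-5, Pow(Y, -1)))
I = -8 (I = Add(7, Mul(-1, Mul(-5, Add(1, -4)))) = Add(7, Mul(-1, Mul(-5, -3))) = Add(7, Mul(-1, 15)) = Add(7, -15) = -8)
R = -7 (R = Mul(Add(Mul(-5, Pow(1, -1)), -2), Add(-8, 9)) = Mul(Add(Mul(-5, 1), -2), 1) = Mul(Add(-5, -2), 1) = Mul(-7, 1) = -7)
Mul(Mul(13, R), Function('B')(-5)) = Mul(Mul(13, -7), Add(-3, -5)) = Mul(-91, -8) = 728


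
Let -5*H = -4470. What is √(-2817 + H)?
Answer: I*√1923 ≈ 43.852*I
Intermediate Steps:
H = 894 (H = -⅕*(-4470) = 894)
√(-2817 + H) = √(-2817 + 894) = √(-1923) = I*√1923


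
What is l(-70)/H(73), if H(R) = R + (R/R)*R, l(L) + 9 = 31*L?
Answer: -2179/146 ≈ -14.925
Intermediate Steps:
l(L) = -9 + 31*L
H(R) = 2*R (H(R) = R + 1*R = R + R = 2*R)
l(-70)/H(73) = (-9 + 31*(-70))/((2*73)) = (-9 - 2170)/146 = -2179*1/146 = -2179/146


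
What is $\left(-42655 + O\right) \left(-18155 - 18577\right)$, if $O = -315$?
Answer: $1578374040$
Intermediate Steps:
$\left(-42655 + O\right) \left(-18155 - 18577\right) = \left(-42655 - 315\right) \left(-18155 - 18577\right) = \left(-42970\right) \left(-36732\right) = 1578374040$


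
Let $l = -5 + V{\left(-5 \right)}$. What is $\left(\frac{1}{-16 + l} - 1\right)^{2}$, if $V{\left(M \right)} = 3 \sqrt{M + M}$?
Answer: $\frac{2 \left(66 \sqrt{10} + 197 i\right)}{9 \left(14 \sqrt{10} + 39 i\right)} \approx 1.0803 + 0.037145 i$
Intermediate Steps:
$V{\left(M \right)} = 3 \sqrt{2} \sqrt{M}$ ($V{\left(M \right)} = 3 \sqrt{2 M} = 3 \sqrt{2} \sqrt{M}$)
$l = -5 + 3 i \sqrt{10}$ ($l = -5 + 3 \sqrt{2} \sqrt{-5} = -5 + 3 \sqrt{2} i \sqrt{5} = -5 + 3 i \sqrt{10} \approx -5.0 + 9.4868 i$)
$\left(\frac{1}{-16 + l} - 1\right)^{2} = \left(\frac{1}{-16 - \left(5 - 3 i \sqrt{10}\right)} - 1\right)^{2} = \left(\frac{1}{-21 + 3 i \sqrt{10}} - 1\right)^{2} = \left(-1 + \frac{1}{-21 + 3 i \sqrt{10}}\right)^{2}$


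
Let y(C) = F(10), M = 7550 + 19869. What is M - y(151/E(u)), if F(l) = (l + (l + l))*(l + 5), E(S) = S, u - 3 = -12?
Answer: 26969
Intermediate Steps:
u = -9 (u = 3 - 12 = -9)
M = 27419
F(l) = 3*l*(5 + l) (F(l) = (l + 2*l)*(5 + l) = (3*l)*(5 + l) = 3*l*(5 + l))
y(C) = 450 (y(C) = 3*10*(5 + 10) = 3*10*15 = 450)
M - y(151/E(u)) = 27419 - 1*450 = 27419 - 450 = 26969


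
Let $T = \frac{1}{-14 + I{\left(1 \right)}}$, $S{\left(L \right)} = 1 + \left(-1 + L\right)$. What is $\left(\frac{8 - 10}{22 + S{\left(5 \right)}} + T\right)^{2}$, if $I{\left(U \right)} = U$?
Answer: $\frac{2809}{123201} \approx 0.0228$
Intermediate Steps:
$S{\left(L \right)} = L$
$T = - \frac{1}{13}$ ($T = \frac{1}{-14 + 1} = \frac{1}{-13} = - \frac{1}{13} \approx -0.076923$)
$\left(\frac{8 - 10}{22 + S{\left(5 \right)}} + T\right)^{2} = \left(\frac{8 - 10}{22 + 5} - \frac{1}{13}\right)^{2} = \left(- \frac{2}{27} - \frac{1}{13}\right)^{2} = \left(- \frac{53}{351}\right)^{2} = \frac{2809}{123201}$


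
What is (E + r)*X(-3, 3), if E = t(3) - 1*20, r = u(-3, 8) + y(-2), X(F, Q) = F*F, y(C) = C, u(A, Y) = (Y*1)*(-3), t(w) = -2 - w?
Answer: -459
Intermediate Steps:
u(A, Y) = -3*Y (u(A, Y) = Y*(-3) = -3*Y)
X(F, Q) = F²
r = -26 (r = -3*8 - 2 = -24 - 2 = -26)
E = -25 (E = (-2 - 1*3) - 1*20 = (-2 - 3) - 20 = -5 - 20 = -25)
(E + r)*X(-3, 3) = (-25 - 26)*(-3)² = -51*9 = -459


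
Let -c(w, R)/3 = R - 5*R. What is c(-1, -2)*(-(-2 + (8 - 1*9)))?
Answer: -72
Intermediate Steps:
c(w, R) = 12*R (c(w, R) = -3*(R - 5*R) = -(-12)*R = 12*R)
c(-1, -2)*(-(-2 + (8 - 1*9))) = (12*(-2))*(-(-2 + (8 - 1*9))) = -(-24)*(-2 + (8 - 9)) = -(-24)*(-2 - 1) = -(-24)*(-3) = -24*3 = -72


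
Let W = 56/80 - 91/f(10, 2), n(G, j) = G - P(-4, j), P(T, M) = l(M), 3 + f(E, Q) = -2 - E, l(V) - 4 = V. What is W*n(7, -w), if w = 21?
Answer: 812/5 ≈ 162.40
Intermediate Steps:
l(V) = 4 + V
f(E, Q) = -5 - E (f(E, Q) = -3 + (-2 - E) = -5 - E)
P(T, M) = 4 + M
n(G, j) = -4 + G - j (n(G, j) = G - (4 + j) = G + (-4 - j) = -4 + G - j)
W = 203/30 (W = 56/80 - 91/(-5 - 1*10) = 56*(1/80) - 91/(-5 - 10) = 7/10 - 91/(-15) = 7/10 - 91*(-1/15) = 7/10 + 91/15 = 203/30 ≈ 6.7667)
W*n(7, -w) = 203*(-4 + 7 - (-1)*21)/30 = 203*(-4 + 7 - 1*(-21))/30 = 203*(-4 + 7 + 21)/30 = (203/30)*24 = 812/5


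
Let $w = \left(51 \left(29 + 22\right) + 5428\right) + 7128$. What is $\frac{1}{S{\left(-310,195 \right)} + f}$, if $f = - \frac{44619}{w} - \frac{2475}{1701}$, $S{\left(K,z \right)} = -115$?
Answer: $- \frac{2864673}{342038561} \approx -0.0083753$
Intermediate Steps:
$w = 15157$ ($w = \left(51 \cdot 51 + 5428\right) + 7128 = \left(2601 + 5428\right) + 7128 = 8029 + 7128 = 15157$)
$f = - \frac{12601166}{2864673}$ ($f = - \frac{44619}{15157} - \frac{2475}{1701} = \left(-44619\right) \frac{1}{15157} - \frac{275}{189} = - \frac{44619}{15157} - \frac{275}{189} = - \frac{12601166}{2864673} \approx -4.3988$)
$\frac{1}{S{\left(-310,195 \right)} + f} = \frac{1}{-115 - \frac{12601166}{2864673}} = \frac{1}{- \frac{342038561}{2864673}} = - \frac{2864673}{342038561}$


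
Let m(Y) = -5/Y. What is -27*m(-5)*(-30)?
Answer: 810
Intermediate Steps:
-27*m(-5)*(-30) = -(-135)/(-5)*(-30) = -(-135)*(-1)/5*(-30) = -27*1*(-30) = -27*(-30) = 810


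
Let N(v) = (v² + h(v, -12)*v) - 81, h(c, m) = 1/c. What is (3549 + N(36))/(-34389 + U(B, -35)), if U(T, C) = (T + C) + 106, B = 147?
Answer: -4765/34171 ≈ -0.13945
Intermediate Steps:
N(v) = -80 + v² (N(v) = (v² + v/v) - 81 = (v² + 1) - 81 = (1 + v²) - 81 = -80 + v²)
U(T, C) = 106 + C + T (U(T, C) = (C + T) + 106 = 106 + C + T)
(3549 + N(36))/(-34389 + U(B, -35)) = (3549 + (-80 + 36²))/(-34389 + (106 - 35 + 147)) = (3549 + (-80 + 1296))/(-34389 + 218) = (3549 + 1216)/(-34171) = 4765*(-1/34171) = -4765/34171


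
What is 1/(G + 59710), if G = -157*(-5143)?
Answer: 1/867161 ≈ 1.1532e-6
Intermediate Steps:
G = 807451
1/(G + 59710) = 1/(807451 + 59710) = 1/867161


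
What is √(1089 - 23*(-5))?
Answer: 2*√301 ≈ 34.699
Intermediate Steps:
√(1089 - 23*(-5)) = √(1089 + 115) = √1204 = 2*√301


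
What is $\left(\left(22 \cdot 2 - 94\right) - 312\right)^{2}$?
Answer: $131044$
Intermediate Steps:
$\left(\left(22 \cdot 2 - 94\right) - 312\right)^{2} = \left(\left(44 - 94\right) - 312\right)^{2} = \left(-50 - 312\right)^{2} = \left(-362\right)^{2} = 131044$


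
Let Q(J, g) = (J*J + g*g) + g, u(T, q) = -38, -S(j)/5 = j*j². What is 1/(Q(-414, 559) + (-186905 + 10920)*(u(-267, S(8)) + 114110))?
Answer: -1/20074476484 ≈ -4.9814e-11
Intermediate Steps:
S(j) = -5*j³ (S(j) = -5*j*j² = -5*j³)
Q(J, g) = g + J² + g² (Q(J, g) = (J² + g²) + g = g + J² + g²)
1/(Q(-414, 559) + (-186905 + 10920)*(u(-267, S(8)) + 114110)) = 1/((559 + (-414)² + 559²) + (-186905 + 10920)*(-38 + 114110)) = 1/((559 + 171396 + 312481) - 175985*114072) = 1/(484436 - 20074960920) = 1/(-20074476484) = -1/20074476484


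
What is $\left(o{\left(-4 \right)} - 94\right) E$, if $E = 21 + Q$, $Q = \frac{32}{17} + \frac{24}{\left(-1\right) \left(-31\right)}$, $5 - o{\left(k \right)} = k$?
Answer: $- \frac{62335}{31} \approx -2010.8$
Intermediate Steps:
$o{\left(k \right)} = 5 - k$
$Q = \frac{1400}{527}$ ($Q = 32 \cdot \frac{1}{17} + \frac{24}{31} = \frac{32}{17} + 24 \cdot \frac{1}{31} = \frac{32}{17} + \frac{24}{31} = \frac{1400}{527} \approx 2.6565$)
$E = \frac{12467}{527}$ ($E = 21 + \frac{1400}{527} = \frac{12467}{527} \approx 23.657$)
$\left(o{\left(-4 \right)} - 94\right) E = \left(\left(5 - -4\right) - 94\right) \frac{12467}{527} = \left(\left(5 + 4\right) - 94\right) \frac{12467}{527} = \left(9 - 94\right) \frac{12467}{527} = \left(-85\right) \frac{12467}{527} = - \frac{62335}{31}$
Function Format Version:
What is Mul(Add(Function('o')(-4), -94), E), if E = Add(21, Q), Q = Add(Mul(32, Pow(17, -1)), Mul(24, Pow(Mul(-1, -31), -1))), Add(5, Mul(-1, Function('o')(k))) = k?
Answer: Rational(-62335, 31) ≈ -2010.8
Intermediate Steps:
Function('o')(k) = Add(5, Mul(-1, k))
Q = Rational(1400, 527) (Q = Add(Mul(32, Rational(1, 17)), Mul(24, Pow(31, -1))) = Add(Rational(32, 17), Mul(24, Rational(1, 31))) = Add(Rational(32, 17), Rational(24, 31)) = Rational(1400, 527) ≈ 2.6565)
E = Rational(12467, 527) (E = Add(21, Rational(1400, 527)) = Rational(12467, 527) ≈ 23.657)
Mul(Add(Function('o')(-4), -94), E) = Mul(Add(Add(5, Mul(-1, -4)), -94), Rational(12467, 527)) = Mul(Add(Add(5, 4), -94), Rational(12467, 527)) = Mul(Add(9, -94), Rational(12467, 527)) = Mul(-85, Rational(12467, 527)) = Rational(-62335, 31)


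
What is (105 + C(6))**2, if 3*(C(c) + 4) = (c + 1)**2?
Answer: 123904/9 ≈ 13767.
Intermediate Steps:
C(c) = -4 + (1 + c)**2/3 (C(c) = -4 + (c + 1)**2/3 = -4 + (1 + c)**2/3)
(105 + C(6))**2 = (105 + (-4 + (1 + 6)**2/3))**2 = (105 + (-4 + (1/3)*7**2))**2 = (105 + (-4 + (1/3)*49))**2 = (105 + (-4 + 49/3))**2 = (105 + 37/3)**2 = (352/3)**2 = 123904/9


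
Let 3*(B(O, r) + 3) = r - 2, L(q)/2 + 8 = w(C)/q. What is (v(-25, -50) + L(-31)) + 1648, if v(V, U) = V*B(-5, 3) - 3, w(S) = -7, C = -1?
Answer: 157739/93 ≈ 1696.1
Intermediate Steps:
L(q) = -16 - 14/q (L(q) = -16 + 2*(-7/q) = -16 - 14/q)
B(O, r) = -11/3 + r/3 (B(O, r) = -3 + (r - 2)/3 = -3 + (-2 + r)/3 = -3 + (-⅔ + r/3) = -11/3 + r/3)
v(V, U) = -3 - 8*V/3 (v(V, U) = V*(-11/3 + (⅓)*3) - 3 = V*(-11/3 + 1) - 3 = V*(-8/3) - 3 = -8*V/3 - 3 = -3 - 8*V/3)
(v(-25, -50) + L(-31)) + 1648 = ((-3 - 8/3*(-25)) + (-16 - 14/(-31))) + 1648 = ((-3 + 200/3) + (-16 - 14*(-1/31))) + 1648 = (191/3 + (-16 + 14/31)) + 1648 = (191/3 - 482/31) + 1648 = 4475/93 + 1648 = 157739/93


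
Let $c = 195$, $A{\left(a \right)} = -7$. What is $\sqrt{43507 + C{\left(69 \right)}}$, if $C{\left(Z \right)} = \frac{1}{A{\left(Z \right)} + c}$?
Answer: $\frac{3 \sqrt{42714211}}{94} \approx 208.58$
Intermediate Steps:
$C{\left(Z \right)} = \frac{1}{188}$ ($C{\left(Z \right)} = \frac{1}{-7 + 195} = \frac{1}{188}$)
$\sqrt{43507 + C{\left(69 \right)}} = \sqrt{43507 + \frac{1}{188}} = \sqrt{\frac{8179317}{188}} = \frac{3 \sqrt{42714211}}{94}$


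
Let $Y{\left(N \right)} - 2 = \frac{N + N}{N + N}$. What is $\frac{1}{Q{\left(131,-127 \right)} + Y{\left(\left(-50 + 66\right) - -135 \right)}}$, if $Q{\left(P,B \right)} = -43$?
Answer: $- \frac{1}{40} \approx -0.025$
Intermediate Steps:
$Y{\left(N \right)} = 3$ ($Y{\left(N \right)} = 2 + \frac{N + N}{N + N} = 2 + \frac{2 N}{2 N} = 2 + 2 N \frac{1}{2 N} = 2 + 1 = 3$)
$\frac{1}{Q{\left(131,-127 \right)} + Y{\left(\left(-50 + 66\right) - -135 \right)}} = \frac{1}{-43 + 3} = \frac{1}{-40} = - \frac{1}{40}$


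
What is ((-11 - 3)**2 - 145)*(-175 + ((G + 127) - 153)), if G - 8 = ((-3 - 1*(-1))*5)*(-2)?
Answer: -8823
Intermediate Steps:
G = 28 (G = 8 + ((-3 - 1*(-1))*5)*(-2) = 8 + ((-3 + 1)*5)*(-2) = 8 - 2*5*(-2) = 8 - 10*(-2) = 8 + 20 = 28)
((-11 - 3)**2 - 145)*(-175 + ((G + 127) - 153)) = ((-11 - 3)**2 - 145)*(-175 + ((28 + 127) - 153)) = ((-14)**2 - 145)*(-175 + (155 - 153)) = (196 - 145)*(-175 + 2) = 51*(-173) = -8823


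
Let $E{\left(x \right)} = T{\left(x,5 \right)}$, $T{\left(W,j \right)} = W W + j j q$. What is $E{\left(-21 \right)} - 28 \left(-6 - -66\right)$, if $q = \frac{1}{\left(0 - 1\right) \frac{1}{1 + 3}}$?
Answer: $-1339$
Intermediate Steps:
$q = -4$ ($q = \frac{1}{\left(-1\right) \frac{1}{4}} = \frac{1}{- \frac{1}{4}} = -4$)
$T{\left(W,j \right)} = W^{2} - 4 j^{2}$ ($T{\left(W,j \right)} = W W + j j \left(-4\right) = W^{2} + j^{2} \left(-4\right) = W^{2} - 4 j^{2}$)
$E{\left(x \right)} = -100 + x^{2}$ ($E{\left(x \right)} = x^{2} - 4 \cdot 5^{2} = x^{2} - 100 = -100 + x^{2}$)
$E{\left(-21 \right)} - 28 \left(-6 - -66\right) = \left(-100 + \left(-21\right)^{2}\right) - 28 \left(-6 - -66\right) = \left(-100 + 441\right) - 28 \left(-6 + 66\right) = 341 - 28 \cdot 60 = 341 - 1680 = -1339$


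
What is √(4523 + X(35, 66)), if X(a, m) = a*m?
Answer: √6833 ≈ 82.662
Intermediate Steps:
√(4523 + X(35, 66)) = √(4523 + 35*66) = √(4523 + 2310) = √6833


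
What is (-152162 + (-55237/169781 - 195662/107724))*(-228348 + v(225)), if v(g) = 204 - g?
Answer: 105925318570053821087/3048248074 ≈ 3.4750e+10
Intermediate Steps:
(-152162 + (-55237/169781 - 195662/107724))*(-228348 + v(225)) = (-152162 + (-55237/169781 - 195662/107724))*(-228348 + (204 - 1*225)) = (-152162 + (-55237*1/169781 - 195662*1/107724))*(-228348 + (204 - 225)) = (-152162 + (-55237/169781 - 97831/53862))*(-228348 - 21) = (-152162 - 19585020305/9144744222)*(-228369) = -1391502155328269/9144744222*(-228369) = 105925318570053821087/3048248074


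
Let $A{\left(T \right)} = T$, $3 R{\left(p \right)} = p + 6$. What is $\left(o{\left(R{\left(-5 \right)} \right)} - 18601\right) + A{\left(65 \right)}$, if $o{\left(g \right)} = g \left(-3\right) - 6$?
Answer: $-18543$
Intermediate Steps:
$R{\left(p \right)} = 2 + \frac{p}{3}$ ($R{\left(p \right)} = \frac{p + 6}{3} = \frac{6 + p}{3} = 2 + \frac{p}{3}$)
$o{\left(g \right)} = -6 - 3 g$ ($o{\left(g \right)} = - 3 g - 6 = -6 - 3 g$)
$\left(o{\left(R{\left(-5 \right)} \right)} - 18601\right) + A{\left(65 \right)} = \left(\left(-6 - 3 \left(2 + \frac{1}{3} \left(-5\right)\right)\right) - 18601\right) + 65 = \left(\left(-6 - 3 \left(2 - \frac{5}{3}\right)\right) - 18601\right) + 65 = \left(\left(-6 - 1\right) - 18601\right) + 65 = \left(-7 - 18601\right) + 65 = -18608 + 65 = -18543$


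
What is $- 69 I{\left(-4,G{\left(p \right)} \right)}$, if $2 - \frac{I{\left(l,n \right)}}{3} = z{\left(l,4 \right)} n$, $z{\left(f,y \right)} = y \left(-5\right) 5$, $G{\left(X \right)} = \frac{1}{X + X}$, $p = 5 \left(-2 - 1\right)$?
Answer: $276$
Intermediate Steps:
$p = -15$ ($p = 5 \left(-3\right) = -15$)
$G{\left(X \right)} = \frac{1}{2 X}$
$z{\left(f,y \right)} = - 25 y$ ($z{\left(f,y \right)} = - 5 y 5 = - 25 y$)
$I{\left(l,n \right)} = 6 + 300 n$ ($I{\left(l,n \right)} = 6 - 3 \left(-25\right) 4 n = 6 - 3 \left(- 100 n\right) = 6 + 300 n$)
$- 69 I{\left(-4,G{\left(p \right)} \right)} = - 69 \left(6 + 300 \frac{1}{2 \left(-15\right)}\right) = - 69 \left(6 + 300 \cdot \frac{1}{2} \left(- \frac{1}{15}\right)\right) = - 69 \left(6 + 300 \left(- \frac{1}{30}\right)\right) = - 69 \left(6 - 10\right) = \left(-69\right) \left(-4\right) = 276$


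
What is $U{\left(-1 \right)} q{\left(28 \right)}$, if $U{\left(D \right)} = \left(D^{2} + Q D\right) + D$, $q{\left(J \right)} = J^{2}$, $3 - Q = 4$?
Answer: $784$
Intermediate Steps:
$Q = -1$ ($Q = 3 - 4 = -1$)
$U{\left(D \right)} = D^{2}$ ($U{\left(D \right)} = \left(D^{2} - D\right) + D = D^{2}$)
$U{\left(-1 \right)} q{\left(28 \right)} = \left(-1\right)^{2} \cdot 28^{2} = 1 \cdot 784 = 784$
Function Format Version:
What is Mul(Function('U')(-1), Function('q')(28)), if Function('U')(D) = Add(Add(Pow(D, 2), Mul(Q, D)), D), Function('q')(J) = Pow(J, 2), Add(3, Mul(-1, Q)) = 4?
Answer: 784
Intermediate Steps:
Q = -1 (Q = Add(3, Mul(-1, 4)) = Add(3, -4) = -1)
Function('U')(D) = Pow(D, 2) (Function('U')(D) = Add(Add(Pow(D, 2), Mul(-1, D)), D) = Pow(D, 2))
Mul(Function('U')(-1), Function('q')(28)) = Mul(Pow(-1, 2), Pow(28, 2)) = Mul(1, 784) = 784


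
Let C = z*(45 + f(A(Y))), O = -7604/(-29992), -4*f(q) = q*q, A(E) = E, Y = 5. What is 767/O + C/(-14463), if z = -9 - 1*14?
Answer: 332711662097/109976652 ≈ 3025.3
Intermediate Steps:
z = -23 (z = -9 - 14 = -23)
f(q) = -q²/4 (f(q) = -q*q/4 = -q²/4)
O = 1901/7498 (O = -7604*(-1/29992) = 1901/7498 ≈ 0.25353)
C = -3565/4 (C = -23*(45 - ¼*5²) = -23*(45 - ¼*25) = -23*(45 - 25/4) = -23*155/4 = -3565/4 ≈ -891.25)
767/O + C/(-14463) = 767/(1901/7498) - 3565/4/(-14463) = 767*(7498/1901) - 3565/4*(-1/14463) = 5750966/1901 + 3565/57852 = 332711662097/109976652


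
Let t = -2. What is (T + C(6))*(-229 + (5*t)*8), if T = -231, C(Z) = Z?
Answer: 69525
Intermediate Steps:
(T + C(6))*(-229 + (5*t)*8) = (-231 + 6)*(-229 + (5*(-2))*8) = -225*(-229 - 10*8) = -225*(-229 - 80) = -225*(-309) = 69525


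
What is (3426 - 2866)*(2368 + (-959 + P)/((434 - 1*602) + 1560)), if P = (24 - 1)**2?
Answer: 115353910/87 ≈ 1.3259e+6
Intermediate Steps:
P = 529 (P = 23**2 = 529)
(3426 - 2866)*(2368 + (-959 + P)/((434 - 1*602) + 1560)) = (3426 - 2866)*(2368 + (-959 + 529)/((434 - 1*602) + 1560)) = 560*(2368 - 430/((434 - 602) + 1560)) = 560*(2368 - 430/(-168 + 1560)) = 560*(2368 - 430/1392) = 560*(2368 - 430*1/1392) = 560*(2368 - 215/696) = 560*(1647913/696) = 115353910/87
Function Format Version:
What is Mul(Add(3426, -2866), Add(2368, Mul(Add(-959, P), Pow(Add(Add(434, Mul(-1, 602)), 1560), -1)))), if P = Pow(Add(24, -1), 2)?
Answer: Rational(115353910, 87) ≈ 1.3259e+6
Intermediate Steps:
P = 529 (P = Pow(23, 2) = 529)
Mul(Add(3426, -2866), Add(2368, Mul(Add(-959, P), Pow(Add(Add(434, Mul(-1, 602)), 1560), -1)))) = Mul(Add(3426, -2866), Add(2368, Mul(Add(-959, 529), Pow(Add(Add(434, Mul(-1, 602)), 1560), -1)))) = Mul(560, Add(2368, Mul(-430, Pow(Add(Add(434, -602), 1560), -1)))) = Mul(560, Add(2368, Mul(-430, Pow(Add(-168, 1560), -1)))) = Mul(560, Add(2368, Mul(-430, Pow(1392, -1)))) = Mul(560, Add(2368, Mul(-430, Rational(1, 1392)))) = Mul(560, Add(2368, Rational(-215, 696))) = Mul(560, Rational(1647913, 696)) = Rational(115353910, 87)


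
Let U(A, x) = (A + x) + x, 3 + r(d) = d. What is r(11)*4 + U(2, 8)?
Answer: 50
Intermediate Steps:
r(d) = -3 + d
U(A, x) = A + 2*x
r(11)*4 + U(2, 8) = (-3 + 11)*4 + (2 + 2*8) = 8*4 + (2 + 16) = 32 + 18 = 50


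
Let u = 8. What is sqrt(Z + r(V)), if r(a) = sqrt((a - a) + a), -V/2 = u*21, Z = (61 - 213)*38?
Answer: 2*sqrt(-1444 + I*sqrt(21)) ≈ 0.12059 + 76.0*I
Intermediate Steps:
Z = -5776 (Z = -152*38 = -5776)
V = -336 (V = -16*21 = -2*168 = -336)
r(a) = sqrt(a) (r(a) = sqrt(0 + a) = sqrt(a))
sqrt(Z + r(V)) = sqrt(-5776 + sqrt(-336)) = sqrt(-5776 + 4*I*sqrt(21))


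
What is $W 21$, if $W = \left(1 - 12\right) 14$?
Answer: $-3234$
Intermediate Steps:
$W = -154$ ($W = \left(-11\right) 14 = -154$)
$W 21 = \left(-154\right) 21 = -3234$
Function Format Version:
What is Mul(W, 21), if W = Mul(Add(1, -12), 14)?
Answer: -3234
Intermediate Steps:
W = -154 (W = Mul(-11, 14) = -154)
Mul(W, 21) = Mul(-154, 21) = -3234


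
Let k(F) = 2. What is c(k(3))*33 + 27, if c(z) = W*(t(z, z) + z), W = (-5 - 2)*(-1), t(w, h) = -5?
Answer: -666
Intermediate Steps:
W = 7 (W = -7*(-1) = 7)
c(z) = -35 + 7*z (c(z) = 7*(-5 + z) = -35 + 7*z)
c(k(3))*33 + 27 = (-35 + 7*2)*33 + 27 = (-35 + 14)*33 + 27 = -21*33 + 27 = -693 + 27 = -666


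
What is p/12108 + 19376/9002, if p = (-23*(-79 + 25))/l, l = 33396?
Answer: 1351771337/628025816 ≈ 2.1524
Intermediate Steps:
p = 9/242 (p = -23*(-79 + 25)/33396 = -23*(-54)*(1/33396) = 1242*(1/33396) = 9/242 ≈ 0.037190)
p/12108 + 19376/9002 = (9/242)/12108 + 19376/9002 = (9/242)*(1/12108) + 19376*(1/9002) = 3/976712 + 1384/643 = 1351771337/628025816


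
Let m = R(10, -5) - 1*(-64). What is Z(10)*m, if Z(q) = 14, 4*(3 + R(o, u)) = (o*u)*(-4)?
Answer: 1554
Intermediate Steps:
R(o, u) = -3 - o*u (R(o, u) = -3 + ((o*u)*(-4))/4 = -3 + (-4*o*u)/4 = -3 - o*u)
m = 111 (m = (-3 - 1*10*(-5)) - 1*(-64) = (-3 + 50) + 64 = 47 + 64 = 111)
Z(10)*m = 14*111 = 1554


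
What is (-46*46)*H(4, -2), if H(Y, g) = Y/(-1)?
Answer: 8464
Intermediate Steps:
H(Y, g) = -Y (H(Y, g) = Y*(-1) = -Y)
(-46*46)*H(4, -2) = (-46*46)*(-1*4) = -2116*(-4) = 8464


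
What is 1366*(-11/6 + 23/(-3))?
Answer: -12977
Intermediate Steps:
1366*(-11/6 + 23/(-3)) = 1366*(-11*⅙ + 23*(-⅓)) = 1366*(-11/6 - 23/3) = 1366*(-19/2) = -12977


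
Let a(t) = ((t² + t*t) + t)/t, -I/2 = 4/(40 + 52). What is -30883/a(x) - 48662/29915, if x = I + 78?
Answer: -21424417569/107903405 ≈ -198.55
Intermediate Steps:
I = -2/23 (I = -8/(40 + 52) = -8/92 = -2*1/23 = -2/23 ≈ -0.086957)
x = 1792/23 (x = -2/23 + 78 = 1792/23 ≈ 77.913)
a(t) = (t + 2*t²)/t (a(t) = ((t² + t²) + t)/t = (2*t² + t)/t = (t + 2*t²)/t)
-30883/a(x) - 48662/29915 = -30883/(1 + 2*(1792/23)) - 48662/29915 = -30883/(1 + 3584/23) - 48662*1/29915 = -30883/3607/23 - 48662/29915 = -30883*23/3607 - 48662/29915 = -710309/3607 - 48662/29915 = -21424417569/107903405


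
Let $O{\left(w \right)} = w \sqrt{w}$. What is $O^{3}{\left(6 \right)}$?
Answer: $1296 \sqrt{6} \approx 3174.5$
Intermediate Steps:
$O{\left(w \right)} = w^{\frac{3}{2}}$
$O^{3}{\left(6 \right)} = \left(6^{\frac{3}{2}}\right)^{3} = \left(6 \sqrt{6}\right)^{3} = 1296 \sqrt{6}$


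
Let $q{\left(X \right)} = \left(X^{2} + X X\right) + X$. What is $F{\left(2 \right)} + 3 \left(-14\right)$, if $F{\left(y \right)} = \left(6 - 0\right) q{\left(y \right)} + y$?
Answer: $20$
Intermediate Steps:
$q{\left(X \right)} = X + 2 X^{2}$ ($q{\left(X \right)} = \left(X^{2} + X^{2}\right) + X = 2 X^{2} + X = X + 2 X^{2}$)
$F{\left(y \right)} = y + 6 y \left(1 + 2 y\right)$ ($F{\left(y \right)} = \left(6 - 0\right) y \left(1 + 2 y\right) + y = \left(6 + 0\right) y \left(1 + 2 y\right) + y = 6 y \left(1 + 2 y\right) + y = y + 6 y \left(1 + 2 y\right)$)
$F{\left(2 \right)} + 3 \left(-14\right) = 2 \left(7 + 12 \cdot 2\right) + 3 \left(-14\right) = 2 \left(7 + 24\right) - 42 = 2 \cdot 31 - 42 = 62 - 42 = 20$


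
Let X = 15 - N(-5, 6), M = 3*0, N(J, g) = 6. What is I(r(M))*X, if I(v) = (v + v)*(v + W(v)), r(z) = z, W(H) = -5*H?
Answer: 0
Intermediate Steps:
M = 0
I(v) = -8*v² (I(v) = (v + v)*(v - 5*v) = (2*v)*(-4*v) = -8*v²)
X = 9 (X = 15 - 1*6 = 15 - 6 = 9)
I(r(M))*X = -8*0²*9 = -8*0*9 = 0*9 = 0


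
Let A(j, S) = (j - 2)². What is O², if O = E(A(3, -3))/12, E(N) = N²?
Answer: 1/144 ≈ 0.0069444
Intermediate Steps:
A(j, S) = (-2 + j)²
O = 1/12 (O = ((-2 + 3)²)²/12 = (1²)²*(1/12) = 1²*(1/12) = 1*(1/12) = 1/12 ≈ 0.083333)
O² = (1/12)² = 1/144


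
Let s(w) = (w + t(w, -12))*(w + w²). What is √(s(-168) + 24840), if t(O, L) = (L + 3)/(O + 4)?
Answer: 3*I*√875432738/41 ≈ 2165.0*I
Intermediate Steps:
t(O, L) = (3 + L)/(4 + O)
s(w) = (w + w²)*(w - 9/(4 + w)) (s(w) = (w + (3 - 12)/(4 + w))*(w + w²) = (w - 9/(4 + w))*(w + w²) = (w + w²)*(w - 9/(4 + w)))
√(s(-168) + 24840) = √(-168*(-9 - 9*(-168) - 168*(1 - 168)*(4 - 168))/(4 - 168) + 24840) = √(-168*(-9 + 1512 - 168*(-167)*(-164))/(-164) + 24840) = √(-168*(-1/164)*(-9 + 1512 - 4601184) + 24840) = √(-168*(-1/164)*(-4599681) + 24840) = √(-193186602/41 + 24840) = √(-192168162/41) = 3*I*√875432738/41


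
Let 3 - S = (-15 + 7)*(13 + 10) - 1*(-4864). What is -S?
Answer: 4677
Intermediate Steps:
S = -4677 (S = 3 - ((-15 + 7)*(13 + 10) - 1*(-4864)) = 3 - (-8*23 + 4864) = 3 - (-184 + 4864) = 3 - 1*4680 = 3 - 4680 = -4677)
-S = -1*(-4677) = 4677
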